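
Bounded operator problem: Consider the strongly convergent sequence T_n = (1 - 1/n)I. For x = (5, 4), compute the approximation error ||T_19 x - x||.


T_19 x - x = (1 - 1/19)x - x = -x/19
||x|| = sqrt(41) = 6.4031
||T_19 x - x|| = ||x||/19 = 6.4031/19 = 0.3370

0.3370


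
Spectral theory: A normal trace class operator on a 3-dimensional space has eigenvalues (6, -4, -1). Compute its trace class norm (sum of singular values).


For a normal operator, singular values equal |eigenvalues|.
Trace norm = sum |lambda_i| = 6 + 4 + 1
= 11

11


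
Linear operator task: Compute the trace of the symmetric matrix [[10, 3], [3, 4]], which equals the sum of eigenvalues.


For a self-adjoint (symmetric) matrix, the eigenvalues are real.
The sum of eigenvalues equals the trace of the matrix.
trace = 10 + 4 = 14

14


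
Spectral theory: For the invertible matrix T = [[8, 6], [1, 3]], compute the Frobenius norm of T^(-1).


det(T) = 8*3 - 6*1 = 18
T^(-1) = (1/18) * [[3, -6], [-1, 8]] = [[0.1667, -0.3333], [-0.0556, 0.4444]]
||T^(-1)||_F^2 = 0.1667^2 + (-0.3333)^2 + (-0.0556)^2 + 0.4444^2 = 0.3395
||T^(-1)||_F = sqrt(0.3395) = 0.5827

0.5827


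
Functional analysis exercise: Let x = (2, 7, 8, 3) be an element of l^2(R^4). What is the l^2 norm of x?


The l^2 norm = (sum |x_i|^2)^(1/2)
Sum of 2th powers = 4 + 49 + 64 + 9 = 126
||x||_2 = (126)^(1/2) = 11.2250

11.2250


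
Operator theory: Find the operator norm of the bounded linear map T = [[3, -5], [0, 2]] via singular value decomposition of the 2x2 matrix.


A^T A = [[9, -15], [-15, 29]]
trace(A^T A) = 38, det(A^T A) = 36
discriminant = 38^2 - 4*36 = 1300
Largest eigenvalue of A^T A = (trace + sqrt(disc))/2 = 37.0278
||T|| = sqrt(37.0278) = 6.0850

6.0850


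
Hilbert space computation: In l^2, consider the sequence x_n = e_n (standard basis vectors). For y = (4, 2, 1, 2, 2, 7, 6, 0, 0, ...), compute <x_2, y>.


x_2 = e_2 is the standard basis vector with 1 in position 2.
<x_2, y> = y_2 = 2
As n -> infinity, <x_n, y> -> 0, confirming weak convergence of (x_n) to 0.

2


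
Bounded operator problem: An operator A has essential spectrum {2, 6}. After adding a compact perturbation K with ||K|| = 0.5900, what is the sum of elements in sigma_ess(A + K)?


By Weyl's theorem, the essential spectrum is invariant under compact perturbations.
sigma_ess(A + K) = sigma_ess(A) = {2, 6}
Sum = 2 + 6 = 8

8


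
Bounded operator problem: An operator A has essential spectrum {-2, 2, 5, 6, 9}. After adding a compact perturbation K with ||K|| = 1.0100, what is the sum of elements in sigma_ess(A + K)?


By Weyl's theorem, the essential spectrum is invariant under compact perturbations.
sigma_ess(A + K) = sigma_ess(A) = {-2, 2, 5, 6, 9}
Sum = -2 + 2 + 5 + 6 + 9 = 20

20


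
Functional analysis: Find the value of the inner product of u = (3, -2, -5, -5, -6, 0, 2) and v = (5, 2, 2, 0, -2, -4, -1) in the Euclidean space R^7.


Computing the standard inner product <u, v> = sum u_i * v_i
= 3*5 + -2*2 + -5*2 + -5*0 + -6*-2 + 0*-4 + 2*-1
= 15 + -4 + -10 + 0 + 12 + 0 + -2
= 11

11


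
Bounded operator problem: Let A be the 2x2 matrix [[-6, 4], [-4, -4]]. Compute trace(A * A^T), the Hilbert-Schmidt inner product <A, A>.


trace(A * A^T) = sum of squares of all entries
= (-6)^2 + 4^2 + (-4)^2 + (-4)^2
= 36 + 16 + 16 + 16
= 84

84


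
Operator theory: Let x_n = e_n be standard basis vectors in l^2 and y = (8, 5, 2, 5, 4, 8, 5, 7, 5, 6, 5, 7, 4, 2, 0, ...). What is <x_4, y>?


x_4 = e_4 is the standard basis vector with 1 in position 4.
<x_4, y> = y_4 = 5
As n -> infinity, <x_n, y> -> 0, confirming weak convergence of (x_n) to 0.

5


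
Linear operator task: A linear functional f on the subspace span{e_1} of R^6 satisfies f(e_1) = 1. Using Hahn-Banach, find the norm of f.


The norm of f is given by ||f|| = sup_{||x||=1} |f(x)|.
On span{e_1}, ||e_1|| = 1, so ||f|| = |f(e_1)| / ||e_1||
= |1| / 1 = 1.0000

1.0000


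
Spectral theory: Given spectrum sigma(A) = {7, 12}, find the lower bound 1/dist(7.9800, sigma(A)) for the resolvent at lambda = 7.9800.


dist(7.9800, {7, 12}) = min(|7.9800 - 7|, |7.9800 - 12|)
= min(0.9800, 4.0200) = 0.9800
Resolvent bound = 1/0.9800 = 1.0204

1.0204


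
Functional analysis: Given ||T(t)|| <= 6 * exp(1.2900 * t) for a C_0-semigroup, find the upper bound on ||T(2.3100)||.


||T(2.3100)|| <= 6 * exp(1.2900 * 2.3100)
= 6 * exp(2.9799)
= 6 * 19.6858
= 118.1151

118.1151


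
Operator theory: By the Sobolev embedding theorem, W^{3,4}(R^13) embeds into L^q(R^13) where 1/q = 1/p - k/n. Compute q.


Using the Sobolev embedding formula: 1/q = 1/p - k/n
1/q = 1/4 - 3/13 = 1/52
q = 1/(1/52) = 52

52.0000


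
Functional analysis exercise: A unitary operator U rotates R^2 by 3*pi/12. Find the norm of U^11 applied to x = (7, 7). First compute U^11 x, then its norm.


U is a rotation by theta = 3*pi/12
U^11 = rotation by 11*theta = 33*pi/12 = 9*pi/12 (mod 2*pi)
cos(9*pi/12) = -0.7071, sin(9*pi/12) = 0.7071
U^11 x = (-0.7071 * 7 - 0.7071 * 7, 0.7071 * 7 + -0.7071 * 7)
= (-9.8995, 0.0000)
||U^11 x|| = sqrt((-9.8995)^2 + 0.0000^2) = sqrt(98.0000) = 9.8995

9.8995


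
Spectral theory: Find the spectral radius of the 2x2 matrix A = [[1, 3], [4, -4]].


For a 2x2 matrix, eigenvalues satisfy lambda^2 - (trace)*lambda + det = 0
trace = 1 + -4 = -3
det = 1*-4 - 3*4 = -16
discriminant = (-3)^2 - 4*(-16) = 73
spectral radius = max |eigenvalue| = 5.7720

5.7720


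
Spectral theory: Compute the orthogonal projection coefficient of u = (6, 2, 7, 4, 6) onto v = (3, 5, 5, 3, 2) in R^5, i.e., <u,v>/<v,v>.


Computing <u,v> = 6*3 + 2*5 + 7*5 + 4*3 + 6*2 = 87
Computing <v,v> = 3^2 + 5^2 + 5^2 + 3^2 + 2^2 = 72
Projection coefficient = 87/72 = 1.2083

1.2083


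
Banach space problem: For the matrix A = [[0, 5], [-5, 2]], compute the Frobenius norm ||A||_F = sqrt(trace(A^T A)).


||A||_F^2 = sum a_ij^2
= 0^2 + 5^2 + (-5)^2 + 2^2
= 0 + 25 + 25 + 4 = 54
||A||_F = sqrt(54) = 7.3485

7.3485


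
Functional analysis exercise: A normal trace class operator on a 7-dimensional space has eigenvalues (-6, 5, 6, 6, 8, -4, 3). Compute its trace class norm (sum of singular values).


For a normal operator, singular values equal |eigenvalues|.
Trace norm = sum |lambda_i| = 6 + 5 + 6 + 6 + 8 + 4 + 3
= 38

38


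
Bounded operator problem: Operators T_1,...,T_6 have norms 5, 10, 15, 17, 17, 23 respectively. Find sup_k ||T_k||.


By the Uniform Boundedness Principle, the supremum of norms is finite.
sup_k ||T_k|| = max(5, 10, 15, 17, 17, 23) = 23

23


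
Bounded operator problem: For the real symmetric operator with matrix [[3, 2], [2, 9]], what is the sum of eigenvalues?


For a self-adjoint (symmetric) matrix, the eigenvalues are real.
The sum of eigenvalues equals the trace of the matrix.
trace = 3 + 9 = 12

12


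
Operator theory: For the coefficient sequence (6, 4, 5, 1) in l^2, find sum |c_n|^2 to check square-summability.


sum |c_n|^2 = 6^2 + 4^2 + 5^2 + 1^2
= 36 + 16 + 25 + 1
= 78

78


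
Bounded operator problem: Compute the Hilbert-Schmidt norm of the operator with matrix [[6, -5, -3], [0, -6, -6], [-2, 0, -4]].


The Hilbert-Schmidt norm is sqrt(sum of squares of all entries).
Sum of squares = 6^2 + (-5)^2 + (-3)^2 + 0^2 + (-6)^2 + (-6)^2 + (-2)^2 + 0^2 + (-4)^2
= 36 + 25 + 9 + 0 + 36 + 36 + 4 + 0 + 16 = 162
||T||_HS = sqrt(162) = 12.7279

12.7279


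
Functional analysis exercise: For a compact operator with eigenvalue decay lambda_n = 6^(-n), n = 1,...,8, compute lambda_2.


The eigenvalue formula gives lambda_2 = 1/6^2
= 1/36
= 0.0278

0.0278


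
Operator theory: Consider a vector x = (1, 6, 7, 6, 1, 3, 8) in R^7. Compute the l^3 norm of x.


The l^3 norm = (sum |x_i|^3)^(1/3)
Sum of 3th powers = 1 + 216 + 343 + 216 + 1 + 27 + 512 = 1316
||x||_3 = (1316)^(1/3) = 10.9585

10.9585


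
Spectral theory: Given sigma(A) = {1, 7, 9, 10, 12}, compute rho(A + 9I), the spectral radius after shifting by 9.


Spectrum of A + 9I = {10, 16, 18, 19, 21}
Spectral radius = max |lambda| over the shifted spectrum
= max(10, 16, 18, 19, 21) = 21

21


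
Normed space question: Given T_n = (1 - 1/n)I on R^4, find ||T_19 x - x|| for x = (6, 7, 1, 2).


T_19 x - x = (1 - 1/19)x - x = -x/19
||x|| = sqrt(90) = 9.4868
||T_19 x - x|| = ||x||/19 = 9.4868/19 = 0.4993

0.4993


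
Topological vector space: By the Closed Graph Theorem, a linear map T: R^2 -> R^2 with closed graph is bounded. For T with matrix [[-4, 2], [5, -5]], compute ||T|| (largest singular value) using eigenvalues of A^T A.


A^T A = [[41, -33], [-33, 29]]
trace(A^T A) = 70, det(A^T A) = 100
discriminant = 70^2 - 4*100 = 4500
Largest eigenvalue of A^T A = (trace + sqrt(disc))/2 = 68.5410
||T|| = sqrt(68.5410) = 8.2790

8.2790


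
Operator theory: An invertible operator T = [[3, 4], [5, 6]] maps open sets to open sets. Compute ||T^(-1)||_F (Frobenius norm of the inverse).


det(T) = 3*6 - 4*5 = -2
T^(-1) = (1/-2) * [[6, -4], [-5, 3]] = [[-3.0000, 2.0000], [2.5000, -1.5000]]
||T^(-1)||_F^2 = (-3.0000)^2 + 2.0000^2 + 2.5000^2 + (-1.5000)^2 = 21.5000
||T^(-1)||_F = sqrt(21.5000) = 4.6368

4.6368


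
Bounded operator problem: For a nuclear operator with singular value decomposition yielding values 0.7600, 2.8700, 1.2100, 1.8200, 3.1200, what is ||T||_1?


The nuclear norm is the sum of all singular values.
||T||_1 = 0.7600 + 2.8700 + 1.2100 + 1.8200 + 3.1200
= 9.7800

9.7800


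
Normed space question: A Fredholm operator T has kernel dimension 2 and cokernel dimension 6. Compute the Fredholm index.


The Fredholm index is defined as ind(T) = dim(ker T) - dim(coker T)
= 2 - 6
= -4

-4


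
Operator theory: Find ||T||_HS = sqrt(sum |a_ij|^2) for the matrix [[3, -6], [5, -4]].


The Hilbert-Schmidt norm is sqrt(sum of squares of all entries).
Sum of squares = 3^2 + (-6)^2 + 5^2 + (-4)^2
= 9 + 36 + 25 + 16 = 86
||T||_HS = sqrt(86) = 9.2736

9.2736


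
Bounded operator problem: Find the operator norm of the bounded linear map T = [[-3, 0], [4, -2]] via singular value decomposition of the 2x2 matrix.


A^T A = [[25, -8], [-8, 4]]
trace(A^T A) = 29, det(A^T A) = 36
discriminant = 29^2 - 4*36 = 697
Largest eigenvalue of A^T A = (trace + sqrt(disc))/2 = 27.7004
||T|| = sqrt(27.7004) = 5.2631

5.2631


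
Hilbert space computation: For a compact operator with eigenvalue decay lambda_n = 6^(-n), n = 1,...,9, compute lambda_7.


The eigenvalue formula gives lambda_7 = 1/6^7
= 1/279936
= 3.5722e-06

3.5722e-06


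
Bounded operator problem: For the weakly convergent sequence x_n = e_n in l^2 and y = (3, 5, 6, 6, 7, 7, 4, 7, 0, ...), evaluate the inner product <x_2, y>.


x_2 = e_2 is the standard basis vector with 1 in position 2.
<x_2, y> = y_2 = 5
As n -> infinity, <x_n, y> -> 0, confirming weak convergence of (x_n) to 0.

5


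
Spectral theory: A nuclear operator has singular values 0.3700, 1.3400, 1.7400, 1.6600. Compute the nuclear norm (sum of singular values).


The nuclear norm is the sum of all singular values.
||T||_1 = 0.3700 + 1.3400 + 1.7400 + 1.6600
= 5.1100

5.1100


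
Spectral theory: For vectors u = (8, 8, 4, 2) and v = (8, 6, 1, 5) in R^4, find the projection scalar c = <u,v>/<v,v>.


Computing <u,v> = 8*8 + 8*6 + 4*1 + 2*5 = 126
Computing <v,v> = 8^2 + 6^2 + 1^2 + 5^2 = 126
Projection coefficient = 126/126 = 1.0000

1.0000


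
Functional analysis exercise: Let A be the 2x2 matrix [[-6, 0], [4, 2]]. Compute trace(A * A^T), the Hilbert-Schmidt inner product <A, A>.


trace(A * A^T) = sum of squares of all entries
= (-6)^2 + 0^2 + 4^2 + 2^2
= 36 + 0 + 16 + 4
= 56

56


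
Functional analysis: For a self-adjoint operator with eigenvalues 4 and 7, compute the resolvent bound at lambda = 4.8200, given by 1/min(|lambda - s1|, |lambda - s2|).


dist(4.8200, {4, 7}) = min(|4.8200 - 4|, |4.8200 - 7|)
= min(0.8200, 2.1800) = 0.8200
Resolvent bound = 1/0.8200 = 1.2195

1.2195


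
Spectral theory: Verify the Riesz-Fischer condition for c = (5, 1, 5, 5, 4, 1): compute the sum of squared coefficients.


sum |c_n|^2 = 5^2 + 1^2 + 5^2 + 5^2 + 4^2 + 1^2
= 25 + 1 + 25 + 25 + 16 + 1
= 93

93


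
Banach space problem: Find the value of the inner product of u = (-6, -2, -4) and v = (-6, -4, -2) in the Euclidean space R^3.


Computing the standard inner product <u, v> = sum u_i * v_i
= -6*-6 + -2*-4 + -4*-2
= 36 + 8 + 8
= 52

52


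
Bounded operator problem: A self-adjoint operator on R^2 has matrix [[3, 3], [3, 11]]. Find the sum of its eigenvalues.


For a self-adjoint (symmetric) matrix, the eigenvalues are real.
The sum of eigenvalues equals the trace of the matrix.
trace = 3 + 11 = 14

14


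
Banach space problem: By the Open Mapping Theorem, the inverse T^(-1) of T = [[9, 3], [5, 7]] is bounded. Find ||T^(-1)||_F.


det(T) = 9*7 - 3*5 = 48
T^(-1) = (1/48) * [[7, -3], [-5, 9]] = [[0.1458, -0.0625], [-0.1042, 0.1875]]
||T^(-1)||_F^2 = 0.1458^2 + (-0.0625)^2 + (-0.1042)^2 + 0.1875^2 = 0.0712
||T^(-1)||_F = sqrt(0.0712) = 0.2668

0.2668


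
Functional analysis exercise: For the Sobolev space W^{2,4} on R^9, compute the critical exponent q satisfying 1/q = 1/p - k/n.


Using the Sobolev embedding formula: 1/q = 1/p - k/n
1/q = 1/4 - 2/9 = 1/36
q = 1/(1/36) = 36

36.0000


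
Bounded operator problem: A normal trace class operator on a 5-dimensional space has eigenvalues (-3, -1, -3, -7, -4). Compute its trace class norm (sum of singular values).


For a normal operator, singular values equal |eigenvalues|.
Trace norm = sum |lambda_i| = 3 + 1 + 3 + 7 + 4
= 18

18


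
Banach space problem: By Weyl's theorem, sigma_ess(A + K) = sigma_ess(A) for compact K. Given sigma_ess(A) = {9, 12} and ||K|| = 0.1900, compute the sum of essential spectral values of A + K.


By Weyl's theorem, the essential spectrum is invariant under compact perturbations.
sigma_ess(A + K) = sigma_ess(A) = {9, 12}
Sum = 9 + 12 = 21

21


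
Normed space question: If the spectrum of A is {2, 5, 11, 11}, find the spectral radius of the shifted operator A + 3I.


Spectrum of A + 3I = {5, 8, 14, 14}
Spectral radius = max |lambda| over the shifted spectrum
= max(5, 8, 14, 14) = 14

14


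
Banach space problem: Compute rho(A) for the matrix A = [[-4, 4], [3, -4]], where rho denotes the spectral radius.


For a 2x2 matrix, eigenvalues satisfy lambda^2 - (trace)*lambda + det = 0
trace = -4 + -4 = -8
det = -4*-4 - 4*3 = 4
discriminant = (-8)^2 - 4*(4) = 48
spectral radius = max |eigenvalue| = 7.4641

7.4641


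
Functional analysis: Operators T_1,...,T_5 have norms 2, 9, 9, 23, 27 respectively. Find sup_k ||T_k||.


By the Uniform Boundedness Principle, the supremum of norms is finite.
sup_k ||T_k|| = max(2, 9, 9, 23, 27) = 27

27


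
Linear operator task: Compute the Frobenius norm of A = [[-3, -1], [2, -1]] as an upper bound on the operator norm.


||A||_F^2 = sum a_ij^2
= (-3)^2 + (-1)^2 + 2^2 + (-1)^2
= 9 + 1 + 4 + 1 = 15
||A||_F = sqrt(15) = 3.8730

3.8730


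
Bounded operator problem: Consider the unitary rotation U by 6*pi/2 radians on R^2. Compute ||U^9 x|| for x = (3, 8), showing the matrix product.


U is a rotation by theta = 6*pi/2
U^9 = rotation by 9*theta = 54*pi/2 = 2*pi/2 (mod 2*pi)
cos(2*pi/2) = -1.0000, sin(2*pi/2) = 0.0000
U^9 x = (-1.0000 * 3 - 0.0000 * 8, 0.0000 * 3 + -1.0000 * 8)
= (-3.0000, -8.0000)
||U^9 x|| = sqrt((-3.0000)^2 + (-8.0000)^2) = sqrt(73.0000) = 8.5440

8.5440


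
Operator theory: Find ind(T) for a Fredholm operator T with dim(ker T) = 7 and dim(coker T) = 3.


The Fredholm index is defined as ind(T) = dim(ker T) - dim(coker T)
= 7 - 3
= 4

4


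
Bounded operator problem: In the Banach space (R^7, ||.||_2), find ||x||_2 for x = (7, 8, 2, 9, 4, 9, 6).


The l^2 norm = (sum |x_i|^2)^(1/2)
Sum of 2th powers = 49 + 64 + 4 + 81 + 16 + 81 + 36 = 331
||x||_2 = (331)^(1/2) = 18.1934

18.1934


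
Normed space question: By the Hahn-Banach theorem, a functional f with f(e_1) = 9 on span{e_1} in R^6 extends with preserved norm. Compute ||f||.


The norm of f is given by ||f|| = sup_{||x||=1} |f(x)|.
On span{e_1}, ||e_1|| = 1, so ||f|| = |f(e_1)| / ||e_1||
= |9| / 1 = 9.0000

9.0000


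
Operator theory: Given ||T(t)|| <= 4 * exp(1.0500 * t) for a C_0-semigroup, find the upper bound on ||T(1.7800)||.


||T(1.7800)|| <= 4 * exp(1.0500 * 1.7800)
= 4 * exp(1.8690)
= 4 * 6.4818
= 25.9272

25.9272


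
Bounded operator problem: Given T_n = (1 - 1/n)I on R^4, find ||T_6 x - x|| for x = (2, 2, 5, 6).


T_6 x - x = (1 - 1/6)x - x = -x/6
||x|| = sqrt(69) = 8.3066
||T_6 x - x|| = ||x||/6 = 8.3066/6 = 1.3844

1.3844


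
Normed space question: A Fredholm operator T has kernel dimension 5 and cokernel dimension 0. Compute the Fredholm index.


The Fredholm index is defined as ind(T) = dim(ker T) - dim(coker T)
= 5 - 0
= 5

5


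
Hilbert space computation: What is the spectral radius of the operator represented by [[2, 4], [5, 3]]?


For a 2x2 matrix, eigenvalues satisfy lambda^2 - (trace)*lambda + det = 0
trace = 2 + 3 = 5
det = 2*3 - 4*5 = -14
discriminant = 5^2 - 4*(-14) = 81
spectral radius = max |eigenvalue| = 7.0000

7.0000


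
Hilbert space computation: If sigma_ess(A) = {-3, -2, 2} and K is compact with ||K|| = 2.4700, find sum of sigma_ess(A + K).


By Weyl's theorem, the essential spectrum is invariant under compact perturbations.
sigma_ess(A + K) = sigma_ess(A) = {-3, -2, 2}
Sum = -3 + -2 + 2 = -3

-3


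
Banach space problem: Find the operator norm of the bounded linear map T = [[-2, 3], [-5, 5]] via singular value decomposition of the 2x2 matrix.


A^T A = [[29, -31], [-31, 34]]
trace(A^T A) = 63, det(A^T A) = 25
discriminant = 63^2 - 4*25 = 3869
Largest eigenvalue of A^T A = (trace + sqrt(disc))/2 = 62.6006
||T|| = sqrt(62.6006) = 7.9121

7.9121


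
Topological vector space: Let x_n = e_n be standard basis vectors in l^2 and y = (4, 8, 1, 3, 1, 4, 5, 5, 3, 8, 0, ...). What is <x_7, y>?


x_7 = e_7 is the standard basis vector with 1 in position 7.
<x_7, y> = y_7 = 5
As n -> infinity, <x_n, y> -> 0, confirming weak convergence of (x_n) to 0.

5


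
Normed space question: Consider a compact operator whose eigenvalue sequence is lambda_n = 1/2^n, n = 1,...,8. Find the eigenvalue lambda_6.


The eigenvalue formula gives lambda_6 = 1/2^6
= 1/64
= 0.0156

0.0156


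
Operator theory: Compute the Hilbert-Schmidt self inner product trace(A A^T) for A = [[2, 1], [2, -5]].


trace(A * A^T) = sum of squares of all entries
= 2^2 + 1^2 + 2^2 + (-5)^2
= 4 + 1 + 4 + 25
= 34

34


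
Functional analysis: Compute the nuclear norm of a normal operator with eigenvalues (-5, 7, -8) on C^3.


For a normal operator, singular values equal |eigenvalues|.
Trace norm = sum |lambda_i| = 5 + 7 + 8
= 20

20


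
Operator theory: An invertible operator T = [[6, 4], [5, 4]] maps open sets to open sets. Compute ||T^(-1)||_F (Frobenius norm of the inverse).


det(T) = 6*4 - 4*5 = 4
T^(-1) = (1/4) * [[4, -4], [-5, 6]] = [[1.0000, -1.0000], [-1.2500, 1.5000]]
||T^(-1)||_F^2 = 1.0000^2 + (-1.0000)^2 + (-1.2500)^2 + 1.5000^2 = 5.8125
||T^(-1)||_F = sqrt(5.8125) = 2.4109

2.4109


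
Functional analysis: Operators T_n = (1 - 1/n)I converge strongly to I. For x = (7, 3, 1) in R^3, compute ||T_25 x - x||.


T_25 x - x = (1 - 1/25)x - x = -x/25
||x|| = sqrt(59) = 7.6811
||T_25 x - x|| = ||x||/25 = 7.6811/25 = 0.3072

0.3072


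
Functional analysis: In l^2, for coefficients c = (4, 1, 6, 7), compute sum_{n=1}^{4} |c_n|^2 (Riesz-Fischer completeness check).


sum |c_n|^2 = 4^2 + 1^2 + 6^2 + 7^2
= 16 + 1 + 36 + 49
= 102

102


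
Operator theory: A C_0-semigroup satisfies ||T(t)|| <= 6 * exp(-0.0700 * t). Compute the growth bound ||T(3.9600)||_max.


||T(3.9600)|| <= 6 * exp(-0.0700 * 3.9600)
= 6 * exp(-0.2772)
= 6 * 0.7579
= 4.5474

4.5474


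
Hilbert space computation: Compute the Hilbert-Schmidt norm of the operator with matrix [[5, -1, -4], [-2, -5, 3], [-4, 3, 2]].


The Hilbert-Schmidt norm is sqrt(sum of squares of all entries).
Sum of squares = 5^2 + (-1)^2 + (-4)^2 + (-2)^2 + (-5)^2 + 3^2 + (-4)^2 + 3^2 + 2^2
= 25 + 1 + 16 + 4 + 25 + 9 + 16 + 9 + 4 = 109
||T||_HS = sqrt(109) = 10.4403

10.4403


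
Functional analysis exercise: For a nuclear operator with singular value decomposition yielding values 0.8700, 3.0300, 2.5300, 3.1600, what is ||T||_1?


The nuclear norm is the sum of all singular values.
||T||_1 = 0.8700 + 3.0300 + 2.5300 + 3.1600
= 9.5900

9.5900


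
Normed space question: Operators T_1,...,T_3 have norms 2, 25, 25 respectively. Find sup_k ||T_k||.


By the Uniform Boundedness Principle, the supremum of norms is finite.
sup_k ||T_k|| = max(2, 25, 25) = 25

25


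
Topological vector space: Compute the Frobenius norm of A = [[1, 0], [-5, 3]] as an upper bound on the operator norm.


||A||_F^2 = sum a_ij^2
= 1^2 + 0^2 + (-5)^2 + 3^2
= 1 + 0 + 25 + 9 = 35
||A||_F = sqrt(35) = 5.9161

5.9161


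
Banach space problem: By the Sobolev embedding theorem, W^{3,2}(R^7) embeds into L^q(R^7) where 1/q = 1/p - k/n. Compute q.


Using the Sobolev embedding formula: 1/q = 1/p - k/n
1/q = 1/2 - 3/7 = 1/14
q = 1/(1/14) = 14

14.0000


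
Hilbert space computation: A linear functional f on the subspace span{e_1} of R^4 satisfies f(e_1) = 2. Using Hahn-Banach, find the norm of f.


The norm of f is given by ||f|| = sup_{||x||=1} |f(x)|.
On span{e_1}, ||e_1|| = 1, so ||f|| = |f(e_1)| / ||e_1||
= |2| / 1 = 2.0000

2.0000


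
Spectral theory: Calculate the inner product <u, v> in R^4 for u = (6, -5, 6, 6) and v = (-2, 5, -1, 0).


Computing the standard inner product <u, v> = sum u_i * v_i
= 6*-2 + -5*5 + 6*-1 + 6*0
= -12 + -25 + -6 + 0
= -43

-43


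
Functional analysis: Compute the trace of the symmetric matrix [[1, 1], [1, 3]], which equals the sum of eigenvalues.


For a self-adjoint (symmetric) matrix, the eigenvalues are real.
The sum of eigenvalues equals the trace of the matrix.
trace = 1 + 3 = 4

4


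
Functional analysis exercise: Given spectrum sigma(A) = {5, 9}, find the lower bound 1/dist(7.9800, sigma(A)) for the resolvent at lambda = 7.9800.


dist(7.9800, {5, 9}) = min(|7.9800 - 5|, |7.9800 - 9|)
= min(2.9800, 1.0200) = 1.0200
Resolvent bound = 1/1.0200 = 0.9804

0.9804


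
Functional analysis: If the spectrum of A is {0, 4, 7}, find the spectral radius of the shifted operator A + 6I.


Spectrum of A + 6I = {6, 10, 13}
Spectral radius = max |lambda| over the shifted spectrum
= max(6, 10, 13) = 13

13


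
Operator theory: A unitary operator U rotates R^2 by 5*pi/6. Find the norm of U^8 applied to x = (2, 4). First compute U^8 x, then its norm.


U is a rotation by theta = 5*pi/6
U^8 = rotation by 8*theta = 40*pi/6 = 4*pi/6 (mod 2*pi)
cos(4*pi/6) = -0.5000, sin(4*pi/6) = 0.8660
U^8 x = (-0.5000 * 2 - 0.8660 * 4, 0.8660 * 2 + -0.5000 * 4)
= (-4.4641, -0.2679)
||U^8 x|| = sqrt((-4.4641)^2 + (-0.2679)^2) = sqrt(20.0000) = 4.4721

4.4721


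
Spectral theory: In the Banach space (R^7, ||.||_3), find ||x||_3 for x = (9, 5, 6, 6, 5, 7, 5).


The l^3 norm = (sum |x_i|^3)^(1/3)
Sum of 3th powers = 729 + 125 + 216 + 216 + 125 + 343 + 125 = 1879
||x||_3 = (1879)^(1/3) = 12.3398

12.3398


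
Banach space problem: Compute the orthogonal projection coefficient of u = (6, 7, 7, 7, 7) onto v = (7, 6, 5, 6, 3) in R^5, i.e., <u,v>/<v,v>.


Computing <u,v> = 6*7 + 7*6 + 7*5 + 7*6 + 7*3 = 182
Computing <v,v> = 7^2 + 6^2 + 5^2 + 6^2 + 3^2 = 155
Projection coefficient = 182/155 = 1.1742

1.1742


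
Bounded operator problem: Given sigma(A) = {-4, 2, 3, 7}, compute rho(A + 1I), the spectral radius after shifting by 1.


Spectrum of A + 1I = {-3, 3, 4, 8}
Spectral radius = max |lambda| over the shifted spectrum
= max(3, 3, 4, 8) = 8

8


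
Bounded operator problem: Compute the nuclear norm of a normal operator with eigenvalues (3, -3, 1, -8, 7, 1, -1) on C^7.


For a normal operator, singular values equal |eigenvalues|.
Trace norm = sum |lambda_i| = 3 + 3 + 1 + 8 + 7 + 1 + 1
= 24

24


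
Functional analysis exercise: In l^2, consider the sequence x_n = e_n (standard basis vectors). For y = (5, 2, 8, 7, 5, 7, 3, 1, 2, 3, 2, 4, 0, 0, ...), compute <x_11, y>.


x_11 = e_11 is the standard basis vector with 1 in position 11.
<x_11, y> = y_11 = 2
As n -> infinity, <x_n, y> -> 0, confirming weak convergence of (x_n) to 0.

2


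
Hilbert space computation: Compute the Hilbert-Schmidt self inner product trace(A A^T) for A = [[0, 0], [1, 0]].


trace(A * A^T) = sum of squares of all entries
= 0^2 + 0^2 + 1^2 + 0^2
= 0 + 0 + 1 + 0
= 1

1


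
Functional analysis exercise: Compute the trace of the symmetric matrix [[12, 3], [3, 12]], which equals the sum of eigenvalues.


For a self-adjoint (symmetric) matrix, the eigenvalues are real.
The sum of eigenvalues equals the trace of the matrix.
trace = 12 + 12 = 24

24


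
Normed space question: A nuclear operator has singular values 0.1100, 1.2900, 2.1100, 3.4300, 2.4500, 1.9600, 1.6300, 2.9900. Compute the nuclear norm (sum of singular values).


The nuclear norm is the sum of all singular values.
||T||_1 = 0.1100 + 1.2900 + 2.1100 + 3.4300 + 2.4500 + 1.9600 + 1.6300 + 2.9900
= 15.9700

15.9700


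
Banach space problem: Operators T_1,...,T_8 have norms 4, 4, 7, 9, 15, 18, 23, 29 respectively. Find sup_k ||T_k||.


By the Uniform Boundedness Principle, the supremum of norms is finite.
sup_k ||T_k|| = max(4, 4, 7, 9, 15, 18, 23, 29) = 29

29


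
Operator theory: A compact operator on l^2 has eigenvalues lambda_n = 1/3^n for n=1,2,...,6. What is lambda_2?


The eigenvalue formula gives lambda_2 = 1/3^2
= 1/9
= 0.1111

0.1111


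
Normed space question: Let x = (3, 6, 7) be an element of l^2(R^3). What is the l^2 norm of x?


The l^2 norm = (sum |x_i|^2)^(1/2)
Sum of 2th powers = 9 + 36 + 49 = 94
||x||_2 = (94)^(1/2) = 9.6954

9.6954


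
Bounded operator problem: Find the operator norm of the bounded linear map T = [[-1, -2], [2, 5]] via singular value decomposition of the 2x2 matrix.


A^T A = [[5, 12], [12, 29]]
trace(A^T A) = 34, det(A^T A) = 1
discriminant = 34^2 - 4*1 = 1152
Largest eigenvalue of A^T A = (trace + sqrt(disc))/2 = 33.9706
||T|| = sqrt(33.9706) = 5.8284

5.8284


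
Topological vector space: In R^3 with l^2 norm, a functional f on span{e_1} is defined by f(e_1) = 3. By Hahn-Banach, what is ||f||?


The norm of f is given by ||f|| = sup_{||x||=1} |f(x)|.
On span{e_1}, ||e_1|| = 1, so ||f|| = |f(e_1)| / ||e_1||
= |3| / 1 = 3.0000

3.0000


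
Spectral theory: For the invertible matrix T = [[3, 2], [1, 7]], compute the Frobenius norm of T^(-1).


det(T) = 3*7 - 2*1 = 19
T^(-1) = (1/19) * [[7, -2], [-1, 3]] = [[0.3684, -0.1053], [-0.0526, 0.1579]]
||T^(-1)||_F^2 = 0.3684^2 + (-0.1053)^2 + (-0.0526)^2 + 0.1579^2 = 0.1745
||T^(-1)||_F = sqrt(0.1745) = 0.4178

0.4178


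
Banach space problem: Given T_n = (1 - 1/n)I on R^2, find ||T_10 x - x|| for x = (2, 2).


T_10 x - x = (1 - 1/10)x - x = -x/10
||x|| = sqrt(8) = 2.8284
||T_10 x - x|| = ||x||/10 = 2.8284/10 = 0.2828

0.2828


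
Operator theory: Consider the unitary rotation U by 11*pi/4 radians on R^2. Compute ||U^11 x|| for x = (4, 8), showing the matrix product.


U is a rotation by theta = 11*pi/4
U^11 = rotation by 11*theta = 121*pi/4 = 1*pi/4 (mod 2*pi)
cos(1*pi/4) = 0.7071, sin(1*pi/4) = 0.7071
U^11 x = (0.7071 * 4 - 0.7071 * 8, 0.7071 * 4 + 0.7071 * 8)
= (-2.8284, 8.4853)
||U^11 x|| = sqrt((-2.8284)^2 + 8.4853^2) = sqrt(80.0000) = 8.9443

8.9443


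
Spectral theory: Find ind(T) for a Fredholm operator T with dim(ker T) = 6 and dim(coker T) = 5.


The Fredholm index is defined as ind(T) = dim(ker T) - dim(coker T)
= 6 - 5
= 1

1


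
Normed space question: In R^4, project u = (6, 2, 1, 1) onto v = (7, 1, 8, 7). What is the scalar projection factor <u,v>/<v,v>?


Computing <u,v> = 6*7 + 2*1 + 1*8 + 1*7 = 59
Computing <v,v> = 7^2 + 1^2 + 8^2 + 7^2 = 163
Projection coefficient = 59/163 = 0.3620

0.3620


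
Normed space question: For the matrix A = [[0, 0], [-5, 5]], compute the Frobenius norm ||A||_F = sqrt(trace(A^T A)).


||A||_F^2 = sum a_ij^2
= 0^2 + 0^2 + (-5)^2 + 5^2
= 0 + 0 + 25 + 25 = 50
||A||_F = sqrt(50) = 7.0711

7.0711


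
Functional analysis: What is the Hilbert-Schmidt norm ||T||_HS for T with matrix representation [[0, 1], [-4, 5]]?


The Hilbert-Schmidt norm is sqrt(sum of squares of all entries).
Sum of squares = 0^2 + 1^2 + (-4)^2 + 5^2
= 0 + 1 + 16 + 25 = 42
||T||_HS = sqrt(42) = 6.4807

6.4807


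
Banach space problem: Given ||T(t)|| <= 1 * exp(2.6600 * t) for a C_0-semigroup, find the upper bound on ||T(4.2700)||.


||T(4.2700)|| <= 1 * exp(2.6600 * 4.2700)
= 1 * exp(11.3582)
= 1 * 85665.0326
= 85665.0326

85665.0326


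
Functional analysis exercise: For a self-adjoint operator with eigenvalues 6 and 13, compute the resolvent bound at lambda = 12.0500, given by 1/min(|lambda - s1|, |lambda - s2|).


dist(12.0500, {6, 13}) = min(|12.0500 - 6|, |12.0500 - 13|)
= min(6.0500, 0.9500) = 0.9500
Resolvent bound = 1/0.9500 = 1.0526

1.0526


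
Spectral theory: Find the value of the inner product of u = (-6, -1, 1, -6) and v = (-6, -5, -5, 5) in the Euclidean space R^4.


Computing the standard inner product <u, v> = sum u_i * v_i
= -6*-6 + -1*-5 + 1*-5 + -6*5
= 36 + 5 + -5 + -30
= 6

6


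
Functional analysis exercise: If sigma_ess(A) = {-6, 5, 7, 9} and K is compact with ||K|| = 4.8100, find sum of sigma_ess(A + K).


By Weyl's theorem, the essential spectrum is invariant under compact perturbations.
sigma_ess(A + K) = sigma_ess(A) = {-6, 5, 7, 9}
Sum = -6 + 5 + 7 + 9 = 15

15


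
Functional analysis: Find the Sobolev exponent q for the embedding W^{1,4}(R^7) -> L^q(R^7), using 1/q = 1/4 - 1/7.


Using the Sobolev embedding formula: 1/q = 1/p - k/n
1/q = 1/4 - 1/7 = 3/28
q = 1/(3/28) = 28/3 = 9.3333

9.3333


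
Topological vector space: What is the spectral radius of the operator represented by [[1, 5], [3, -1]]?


For a 2x2 matrix, eigenvalues satisfy lambda^2 - (trace)*lambda + det = 0
trace = 1 + -1 = 0
det = 1*-1 - 5*3 = -16
discriminant = 0^2 - 4*(-16) = 64
spectral radius = max |eigenvalue| = 4.0000

4.0000


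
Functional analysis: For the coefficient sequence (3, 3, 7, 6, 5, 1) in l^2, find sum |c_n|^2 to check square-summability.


sum |c_n|^2 = 3^2 + 3^2 + 7^2 + 6^2 + 5^2 + 1^2
= 9 + 9 + 49 + 36 + 25 + 1
= 129

129


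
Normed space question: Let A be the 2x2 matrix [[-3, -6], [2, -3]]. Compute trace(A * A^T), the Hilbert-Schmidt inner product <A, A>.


trace(A * A^T) = sum of squares of all entries
= (-3)^2 + (-6)^2 + 2^2 + (-3)^2
= 9 + 36 + 4 + 9
= 58

58


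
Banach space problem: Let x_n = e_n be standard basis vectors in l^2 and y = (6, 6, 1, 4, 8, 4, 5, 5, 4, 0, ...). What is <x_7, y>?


x_7 = e_7 is the standard basis vector with 1 in position 7.
<x_7, y> = y_7 = 5
As n -> infinity, <x_n, y> -> 0, confirming weak convergence of (x_n) to 0.

5


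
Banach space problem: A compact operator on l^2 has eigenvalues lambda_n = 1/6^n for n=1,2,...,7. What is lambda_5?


The eigenvalue formula gives lambda_5 = 1/6^5
= 1/7776
= 1.2860e-04

1.2860e-04


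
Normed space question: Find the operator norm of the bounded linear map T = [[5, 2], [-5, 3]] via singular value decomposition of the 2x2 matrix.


A^T A = [[50, -5], [-5, 13]]
trace(A^T A) = 63, det(A^T A) = 625
discriminant = 63^2 - 4*625 = 1469
Largest eigenvalue of A^T A = (trace + sqrt(disc))/2 = 50.6638
||T|| = sqrt(50.6638) = 7.1178

7.1178


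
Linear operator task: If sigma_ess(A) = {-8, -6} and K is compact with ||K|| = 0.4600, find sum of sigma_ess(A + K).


By Weyl's theorem, the essential spectrum is invariant under compact perturbations.
sigma_ess(A + K) = sigma_ess(A) = {-8, -6}
Sum = -8 + -6 = -14

-14


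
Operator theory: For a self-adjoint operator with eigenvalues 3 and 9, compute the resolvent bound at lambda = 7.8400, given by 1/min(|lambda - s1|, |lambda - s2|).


dist(7.8400, {3, 9}) = min(|7.8400 - 3|, |7.8400 - 9|)
= min(4.8400, 1.1600) = 1.1600
Resolvent bound = 1/1.1600 = 0.8621

0.8621


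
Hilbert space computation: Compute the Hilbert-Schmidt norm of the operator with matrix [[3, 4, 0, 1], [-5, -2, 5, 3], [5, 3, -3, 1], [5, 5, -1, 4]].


The Hilbert-Schmidt norm is sqrt(sum of squares of all entries).
Sum of squares = 3^2 + 4^2 + 0^2 + 1^2 + (-5)^2 + (-2)^2 + 5^2 + 3^2 + 5^2 + 3^2 + (-3)^2 + 1^2 + 5^2 + 5^2 + (-1)^2 + 4^2
= 9 + 16 + 0 + 1 + 25 + 4 + 25 + 9 + 25 + 9 + 9 + 1 + 25 + 25 + 1 + 16 = 200
||T||_HS = sqrt(200) = 14.1421

14.1421


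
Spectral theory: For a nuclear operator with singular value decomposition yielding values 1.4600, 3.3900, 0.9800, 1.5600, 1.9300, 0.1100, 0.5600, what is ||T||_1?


The nuclear norm is the sum of all singular values.
||T||_1 = 1.4600 + 3.3900 + 0.9800 + 1.5600 + 1.9300 + 0.1100 + 0.5600
= 9.9900

9.9900


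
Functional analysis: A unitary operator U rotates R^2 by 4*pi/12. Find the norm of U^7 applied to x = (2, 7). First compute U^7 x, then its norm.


U is a rotation by theta = 4*pi/12
U^7 = rotation by 7*theta = 28*pi/12 = 4*pi/12 (mod 2*pi)
cos(4*pi/12) = 0.5000, sin(4*pi/12) = 0.8660
U^7 x = (0.5000 * 2 - 0.8660 * 7, 0.8660 * 2 + 0.5000 * 7)
= (-5.0622, 5.2321)
||U^7 x|| = sqrt((-5.0622)^2 + 5.2321^2) = sqrt(53.0000) = 7.2801

7.2801


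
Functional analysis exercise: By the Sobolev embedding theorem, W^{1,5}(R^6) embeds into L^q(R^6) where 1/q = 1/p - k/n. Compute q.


Using the Sobolev embedding formula: 1/q = 1/p - k/n
1/q = 1/5 - 1/6 = 1/30
q = 1/(1/30) = 30

30.0000


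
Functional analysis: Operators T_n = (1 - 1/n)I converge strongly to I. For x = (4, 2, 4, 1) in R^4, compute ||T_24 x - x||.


T_24 x - x = (1 - 1/24)x - x = -x/24
||x|| = sqrt(37) = 6.0828
||T_24 x - x|| = ||x||/24 = 6.0828/24 = 0.2534

0.2534


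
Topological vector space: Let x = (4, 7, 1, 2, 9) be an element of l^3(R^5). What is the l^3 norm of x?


The l^3 norm = (sum |x_i|^3)^(1/3)
Sum of 3th powers = 64 + 343 + 1 + 8 + 729 = 1145
||x||_3 = (1145)^(1/3) = 10.4617

10.4617


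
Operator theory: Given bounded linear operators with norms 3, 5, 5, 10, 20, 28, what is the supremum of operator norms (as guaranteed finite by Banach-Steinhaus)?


By the Uniform Boundedness Principle, the supremum of norms is finite.
sup_k ||T_k|| = max(3, 5, 5, 10, 20, 28) = 28

28


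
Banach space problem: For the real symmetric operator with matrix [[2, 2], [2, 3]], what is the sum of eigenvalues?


For a self-adjoint (symmetric) matrix, the eigenvalues are real.
The sum of eigenvalues equals the trace of the matrix.
trace = 2 + 3 = 5

5


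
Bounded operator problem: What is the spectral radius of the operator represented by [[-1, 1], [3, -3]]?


For a 2x2 matrix, eigenvalues satisfy lambda^2 - (trace)*lambda + det = 0
trace = -1 + -3 = -4
det = -1*-3 - 1*3 = 0
discriminant = (-4)^2 - 4*(0) = 16
spectral radius = max |eigenvalue| = 4.0000

4.0000


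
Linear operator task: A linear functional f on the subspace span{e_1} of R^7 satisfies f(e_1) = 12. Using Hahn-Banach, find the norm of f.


The norm of f is given by ||f|| = sup_{||x||=1} |f(x)|.
On span{e_1}, ||e_1|| = 1, so ||f|| = |f(e_1)| / ||e_1||
= |12| / 1 = 12.0000

12.0000


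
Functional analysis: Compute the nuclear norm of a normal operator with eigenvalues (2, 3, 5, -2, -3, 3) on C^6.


For a normal operator, singular values equal |eigenvalues|.
Trace norm = sum |lambda_i| = 2 + 3 + 5 + 2 + 3 + 3
= 18

18


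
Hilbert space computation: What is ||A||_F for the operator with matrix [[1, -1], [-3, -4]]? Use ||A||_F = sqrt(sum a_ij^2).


||A||_F^2 = sum a_ij^2
= 1^2 + (-1)^2 + (-3)^2 + (-4)^2
= 1 + 1 + 9 + 16 = 27
||A||_F = sqrt(27) = 5.1962

5.1962


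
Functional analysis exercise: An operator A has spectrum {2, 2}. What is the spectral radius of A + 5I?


Spectrum of A + 5I = {7, 7}
Spectral radius = max |lambda| over the shifted spectrum
= max(7, 7) = 7

7


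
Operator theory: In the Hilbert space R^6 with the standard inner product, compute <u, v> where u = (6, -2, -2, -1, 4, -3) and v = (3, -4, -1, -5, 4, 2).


Computing the standard inner product <u, v> = sum u_i * v_i
= 6*3 + -2*-4 + -2*-1 + -1*-5 + 4*4 + -3*2
= 18 + 8 + 2 + 5 + 16 + -6
= 43

43


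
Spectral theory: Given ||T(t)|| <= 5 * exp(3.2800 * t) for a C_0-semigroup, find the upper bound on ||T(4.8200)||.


||T(4.8200)|| <= 5 * exp(3.2800 * 4.8200)
= 5 * exp(15.8096)
= 5 * 7.3455e+06
= 3.6728e+07

3.6728e+07


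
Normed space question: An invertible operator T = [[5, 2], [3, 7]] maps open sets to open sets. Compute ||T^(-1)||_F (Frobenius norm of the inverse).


det(T) = 5*7 - 2*3 = 29
T^(-1) = (1/29) * [[7, -2], [-3, 5]] = [[0.2414, -0.0690], [-0.1034, 0.1724]]
||T^(-1)||_F^2 = 0.2414^2 + (-0.0690)^2 + (-0.1034)^2 + 0.1724^2 = 0.1034
||T^(-1)||_F = sqrt(0.1034) = 0.3216

0.3216


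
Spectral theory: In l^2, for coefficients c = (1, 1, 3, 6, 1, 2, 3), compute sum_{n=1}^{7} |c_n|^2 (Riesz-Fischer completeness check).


sum |c_n|^2 = 1^2 + 1^2 + 3^2 + 6^2 + 1^2 + 2^2 + 3^2
= 1 + 1 + 9 + 36 + 1 + 4 + 9
= 61

61


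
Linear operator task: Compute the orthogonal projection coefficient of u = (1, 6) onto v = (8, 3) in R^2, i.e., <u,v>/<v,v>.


Computing <u,v> = 1*8 + 6*3 = 26
Computing <v,v> = 8^2 + 3^2 = 73
Projection coefficient = 26/73 = 0.3562

0.3562


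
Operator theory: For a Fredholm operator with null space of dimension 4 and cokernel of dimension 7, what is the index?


The Fredholm index is defined as ind(T) = dim(ker T) - dim(coker T)
= 4 - 7
= -3

-3


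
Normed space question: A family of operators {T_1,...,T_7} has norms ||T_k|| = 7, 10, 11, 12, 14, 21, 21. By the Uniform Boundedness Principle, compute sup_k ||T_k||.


By the Uniform Boundedness Principle, the supremum of norms is finite.
sup_k ||T_k|| = max(7, 10, 11, 12, 14, 21, 21) = 21

21


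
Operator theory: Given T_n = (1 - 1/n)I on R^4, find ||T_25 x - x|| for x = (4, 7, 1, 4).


T_25 x - x = (1 - 1/25)x - x = -x/25
||x|| = sqrt(82) = 9.0554
||T_25 x - x|| = ||x||/25 = 9.0554/25 = 0.3622

0.3622


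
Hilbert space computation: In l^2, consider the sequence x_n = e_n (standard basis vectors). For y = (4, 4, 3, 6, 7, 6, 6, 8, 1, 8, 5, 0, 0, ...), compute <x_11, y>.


x_11 = e_11 is the standard basis vector with 1 in position 11.
<x_11, y> = y_11 = 5
As n -> infinity, <x_n, y> -> 0, confirming weak convergence of (x_n) to 0.

5


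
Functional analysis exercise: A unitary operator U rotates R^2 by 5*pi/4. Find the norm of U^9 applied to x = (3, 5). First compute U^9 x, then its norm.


U is a rotation by theta = 5*pi/4
U^9 = rotation by 9*theta = 45*pi/4 = 5*pi/4 (mod 2*pi)
cos(5*pi/4) = -0.7071, sin(5*pi/4) = -0.7071
U^9 x = (-0.7071 * 3 - -0.7071 * 5, -0.7071 * 3 + -0.7071 * 5)
= (1.4142, -5.6569)
||U^9 x|| = sqrt(1.4142^2 + (-5.6569)^2) = sqrt(34.0000) = 5.8310

5.8310


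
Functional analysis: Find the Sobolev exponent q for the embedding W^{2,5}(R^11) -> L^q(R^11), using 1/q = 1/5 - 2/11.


Using the Sobolev embedding formula: 1/q = 1/p - k/n
1/q = 1/5 - 2/11 = 1/55
q = 1/(1/55) = 55

55.0000


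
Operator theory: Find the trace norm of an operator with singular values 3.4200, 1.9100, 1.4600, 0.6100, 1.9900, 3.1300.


The nuclear norm is the sum of all singular values.
||T||_1 = 3.4200 + 1.9100 + 1.4600 + 0.6100 + 1.9900 + 3.1300
= 12.5200

12.5200


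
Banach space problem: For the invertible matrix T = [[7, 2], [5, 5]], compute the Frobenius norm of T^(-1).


det(T) = 7*5 - 2*5 = 25
T^(-1) = (1/25) * [[5, -2], [-5, 7]] = [[0.2000, -0.0800], [-0.2000, 0.2800]]
||T^(-1)||_F^2 = 0.2000^2 + (-0.0800)^2 + (-0.2000)^2 + 0.2800^2 = 0.1648
||T^(-1)||_F = sqrt(0.1648) = 0.4060

0.4060
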